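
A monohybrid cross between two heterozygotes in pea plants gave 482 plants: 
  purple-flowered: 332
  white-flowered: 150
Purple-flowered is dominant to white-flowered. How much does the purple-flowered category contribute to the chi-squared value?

For a monohybrid cross between heterozygotes with complete dominance, the expected phenotypic ratio is 3:1.
Expected counts for N = 482 under a 3:1 ratio (total parts = 4):
  purple-flowered: 482 × 3/4 = 361.5
  white-flowered: 482 × 1/4 = 120.5
Contribution of purple-flowered: (332 − 361.5)² / 361.5 = 2.4073

2.407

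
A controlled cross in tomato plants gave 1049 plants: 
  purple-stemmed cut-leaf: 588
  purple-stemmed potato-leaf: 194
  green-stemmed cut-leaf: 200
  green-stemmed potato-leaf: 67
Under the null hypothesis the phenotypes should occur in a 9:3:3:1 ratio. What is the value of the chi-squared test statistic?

0.131

The 9:3:3:1 ratio has 16 parts, so with N = 1049 the expected counts are:
  purple-stemmed cut-leaf: 1049 × 9/16 = 590.0625
  purple-stemmed potato-leaf: 1049 × 3/16 = 196.6875
  green-stemmed cut-leaf: 1049 × 3/16 = 196.6875
  green-stemmed potato-leaf: 1049 × 1/16 = 65.5625
χ² = Σ (O − E)² / E
  purple-stemmed cut-leaf: (588 − 590.0625)² / 590.0625 = 0.0072
  purple-stemmed potato-leaf: (194 − 196.6875)² / 196.6875 = 0.0367
  green-stemmed cut-leaf: (200 − 196.6875)² / 196.6875 = 0.0558
  green-stemmed potato-leaf: (67 − 65.5625)² / 65.5625 = 0.0315
χ² = 0.0072 + 0.0367 + 0.0558 + 0.0315 = 0.1312 ≈ 0.131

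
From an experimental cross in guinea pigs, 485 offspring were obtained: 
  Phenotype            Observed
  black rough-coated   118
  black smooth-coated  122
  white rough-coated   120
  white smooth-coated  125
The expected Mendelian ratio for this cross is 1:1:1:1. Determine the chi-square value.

0.221

Under the 1:1:1:1 hypothesis (Σ ratio = 4, N = 485):
  black rough-coated: 485 × 1/4 = 121.25
  black smooth-coated: 485 × 1/4 = 121.25
  white rough-coated: 485 × 1/4 = 121.25
  white smooth-coated: 485 × 1/4 = 121.25
χ² = Σ (O − E)² / E
  black rough-coated: (118 − 121.25)² / 121.25 = 0.0871
  black smooth-coated: (122 − 121.25)² / 121.25 = 0.0046
  white rough-coated: (120 − 121.25)² / 121.25 = 0.0129
  white smooth-coated: (125 − 121.25)² / 121.25 = 0.1160
χ² = 0.0871 + 0.0046 + 0.0129 + 0.1160 = 0.2206 ≈ 0.221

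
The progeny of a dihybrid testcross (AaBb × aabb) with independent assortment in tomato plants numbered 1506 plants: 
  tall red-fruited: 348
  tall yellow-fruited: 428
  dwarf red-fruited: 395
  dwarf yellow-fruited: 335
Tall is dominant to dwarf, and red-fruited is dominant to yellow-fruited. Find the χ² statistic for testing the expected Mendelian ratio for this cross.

A dihybrid testcross with independent assortment gives a 1:1:1:1 ratio.
Total ratio parts = 4. Expected numbers out of 1506:
  tall red-fruited: 1506 × 1/4 = 376.5
  tall yellow-fruited: 1506 × 1/4 = 376.5
  dwarf red-fruited: 1506 × 1/4 = 376.5
  dwarf yellow-fruited: 1506 × 1/4 = 376.5
χ² = Σ (O − E)² / E
  tall red-fruited: (348 − 376.5)² / 376.5 = 2.1574
  tall yellow-fruited: (428 − 376.5)² / 376.5 = 7.0445
  dwarf red-fruited: (395 − 376.5)² / 376.5 = 0.9090
  dwarf yellow-fruited: (335 − 376.5)² / 376.5 = 4.5744
χ² = 2.1574 + 7.0445 + 0.9090 + 4.5744 = 14.6853 ≈ 14.685

14.685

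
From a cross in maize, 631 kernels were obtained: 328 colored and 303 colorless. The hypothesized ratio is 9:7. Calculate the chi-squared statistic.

Expected counts for N = 631 under a 9:7 ratio (total parts = 16):
  colored: 631 × 9/16 = 354.9375
  colorless: 631 × 7/16 = 276.0625
χ² = Σ (O − E)² / E
  colored: (328 − 354.9375)² / 354.9375 = 2.0444
  colorless: (303 − 276.0625)² / 276.0625 = 2.6285
χ² = 2.0444 + 2.6285 = 4.6729 ≈ 4.673

4.673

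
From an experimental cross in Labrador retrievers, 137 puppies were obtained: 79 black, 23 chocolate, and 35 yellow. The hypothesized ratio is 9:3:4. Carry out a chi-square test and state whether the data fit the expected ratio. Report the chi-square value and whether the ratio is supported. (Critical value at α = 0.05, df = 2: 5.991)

0.346; consistent

Expected counts for N = 137 under a 9:3:4 ratio (total parts = 16):
  black: 137 × 9/16 = 77.0625
  chocolate: 137 × 3/16 = 25.6875
  yellow: 137 × 4/16 = 34.25
χ² = Σ (O − E)² / E
  black: (79 − 77.0625)² / 77.0625 = 0.0487
  chocolate: (23 − 25.6875)² / 25.6875 = 0.2812
  yellow: (35 − 34.25)² / 34.25 = 0.0164
χ² = 0.0487 + 0.2812 + 0.0164 = 0.3463 ≈ 0.346
Degrees of freedom = 3 − 1 = 2; critical value at α = 0.05 is 5.991.
Since 0.346 < 5.991, we fail to reject the null hypothesis — the data are consistent with the 9:3:4 ratio.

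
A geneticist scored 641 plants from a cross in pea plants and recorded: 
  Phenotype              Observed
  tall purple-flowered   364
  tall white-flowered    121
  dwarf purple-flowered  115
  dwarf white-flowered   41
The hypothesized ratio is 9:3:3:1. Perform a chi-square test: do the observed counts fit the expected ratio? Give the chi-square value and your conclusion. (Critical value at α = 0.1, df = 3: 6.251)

0.284; consistent

Under the 9:3:3:1 hypothesis (Σ ratio = 16, N = 641):
  tall purple-flowered: 641 × 9/16 = 360.5625
  tall white-flowered: 641 × 3/16 = 120.1875
  dwarf purple-flowered: 641 × 3/16 = 120.1875
  dwarf white-flowered: 641 × 1/16 = 40.0625
χ² = Σ (O − E)² / E
  tall purple-flowered: (364 − 360.5625)² / 360.5625 = 0.0328
  tall white-flowered: (121 − 120.1875)² / 120.1875 = 0.0055
  dwarf purple-flowered: (115 − 120.1875)² / 120.1875 = 0.2239
  dwarf white-flowered: (41 − 40.0625)² / 40.0625 = 0.0219
χ² = 0.0328 + 0.0055 + 0.2239 + 0.0219 = 0.2841 ≈ 0.284
Degrees of freedom = 4 − 1 = 3; critical value at α = 0.1 is 6.251.
Since 0.284 < 6.251, we fail to reject the null hypothesis — the data are consistent with the 9:3:3:1 ratio.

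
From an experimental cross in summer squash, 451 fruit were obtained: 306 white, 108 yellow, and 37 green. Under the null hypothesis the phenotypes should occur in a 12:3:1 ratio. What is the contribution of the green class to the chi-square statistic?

Total ratio parts = 16. Expected numbers out of 451:
  white: 451 × 12/16 = 338.25
  yellow: 451 × 3/16 = 84.5625
  green: 451 × 1/16 = 28.1875
Contribution of green: (37 − 28.1875)² / 28.1875 = 2.7551

2.755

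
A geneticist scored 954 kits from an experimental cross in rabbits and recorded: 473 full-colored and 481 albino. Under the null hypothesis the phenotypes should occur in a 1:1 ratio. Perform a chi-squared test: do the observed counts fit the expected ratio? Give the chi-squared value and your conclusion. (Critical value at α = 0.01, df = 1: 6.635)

Expected counts for N = 954 under a 1:1 ratio (total parts = 2):
  full-colored: 954 × 1/2 = 477
  albino: 954 × 1/2 = 477
χ² = Σ (O − E)² / E
  full-colored: (473 − 477)² / 477 = 0.0335
  albino: (481 − 477)² / 477 = 0.0335
χ² = 0.0335 + 0.0335 = 0.067
Degrees of freedom = 2 − 1 = 1; critical value at α = 0.01 is 6.635.
Since 0.067 < 6.635, we fail to reject the null hypothesis — the data are consistent with the 1:1 ratio.

0.067; consistent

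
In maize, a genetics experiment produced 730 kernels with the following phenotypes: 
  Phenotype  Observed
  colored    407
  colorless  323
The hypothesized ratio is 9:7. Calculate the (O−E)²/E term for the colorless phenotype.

0.041

Under the 9:7 hypothesis (Σ ratio = 16, N = 730):
  colored: 730 × 9/16 = 410.625
  colorless: 730 × 7/16 = 319.375
Contribution of colorless: (323 − 319.375)² / 319.375 = 0.0411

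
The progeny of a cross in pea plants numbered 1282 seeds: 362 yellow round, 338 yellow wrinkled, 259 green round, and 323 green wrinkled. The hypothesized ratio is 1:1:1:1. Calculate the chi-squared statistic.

The 1:1:1:1 ratio has 4 parts, so with N = 1282 the expected counts are:
  yellow round: 1282 × 1/4 = 320.5
  yellow wrinkled: 1282 × 1/4 = 320.5
  green round: 1282 × 1/4 = 320.5
  green wrinkled: 1282 × 1/4 = 320.5
χ² = Σ (O − E)² / E
  yellow round: (362 − 320.5)² / 320.5 = 5.3736
  yellow wrinkled: (338 − 320.5)² / 320.5 = 0.9555
  green round: (259 − 320.5)² / 320.5 = 11.8011
  green wrinkled: (323 − 320.5)² / 320.5 = 0.0195
χ² = 5.3736 + 0.9555 + 11.8011 + 0.0195 = 18.1497 ≈ 18.150

18.150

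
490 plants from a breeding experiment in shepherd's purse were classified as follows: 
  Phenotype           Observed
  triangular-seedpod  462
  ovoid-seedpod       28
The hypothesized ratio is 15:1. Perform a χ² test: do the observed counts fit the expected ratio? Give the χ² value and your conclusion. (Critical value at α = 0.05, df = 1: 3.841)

0.240; consistent

The 15:1 ratio has 16 parts, so with N = 490 the expected counts are:
  triangular-seedpod: 490 × 15/16 = 459.375
  ovoid-seedpod: 490 × 1/16 = 30.625
χ² = Σ (O − E)² / E
  triangular-seedpod: (462 − 459.375)² / 459.375 = 0.0150
  ovoid-seedpod: (28 − 30.625)² / 30.625 = 0.2250
χ² = 0.0150 + 0.2250 = 0.240
Degrees of freedom = 2 − 1 = 1; critical value at α = 0.05 is 3.841.
Since 0.240 < 3.841, we fail to reject the null hypothesis — the data are consistent with the 15:1 ratio.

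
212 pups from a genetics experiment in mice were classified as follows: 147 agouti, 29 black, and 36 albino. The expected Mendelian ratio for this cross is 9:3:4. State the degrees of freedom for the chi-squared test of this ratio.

A goodness-of-fit test with 3 phenotype classes has df = 3 − 1 = 2.

2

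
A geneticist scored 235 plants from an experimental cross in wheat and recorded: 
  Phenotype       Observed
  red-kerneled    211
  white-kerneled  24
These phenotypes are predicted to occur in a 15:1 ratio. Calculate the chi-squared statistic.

Under the 15:1 hypothesis (Σ ratio = 16, N = 235):
  red-kerneled: 235 × 15/16 = 220.3125
  white-kerneled: 235 × 1/16 = 14.6875
χ² = Σ (O − E)² / E
  red-kerneled: (211 − 220.3125)² / 220.3125 = 0.3936
  white-kerneled: (24 − 14.6875)² / 14.6875 = 5.9045
χ² = 0.3936 + 5.9045 = 6.2981 ≈ 6.298

6.298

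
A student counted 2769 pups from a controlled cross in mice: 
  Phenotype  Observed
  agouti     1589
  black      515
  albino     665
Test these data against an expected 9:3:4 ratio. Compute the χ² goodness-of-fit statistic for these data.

The 9:3:4 ratio has 16 parts, so with N = 2769 the expected counts are:
  agouti: 2769 × 9/16 = 1557.5625
  black: 2769 × 3/16 = 519.1875
  albino: 2769 × 4/16 = 692.25
χ² = Σ (O − E)² / E
  agouti: (1589 − 1557.5625)² / 1557.5625 = 0.6345
  black: (515 − 519.1875)² / 519.1875 = 0.0338
  albino: (665 − 692.25)² / 692.25 = 1.0727
χ² = 0.6345 + 0.0338 + 1.0727 = 1.741

1.741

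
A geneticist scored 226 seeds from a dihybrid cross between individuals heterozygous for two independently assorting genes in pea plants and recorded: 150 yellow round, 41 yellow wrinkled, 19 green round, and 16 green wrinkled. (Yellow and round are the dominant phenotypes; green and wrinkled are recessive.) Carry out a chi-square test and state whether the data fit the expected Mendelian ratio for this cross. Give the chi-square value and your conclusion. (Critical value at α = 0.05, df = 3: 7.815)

17.304; not consistent

A dihybrid F₂ with independent assortment and complete dominance at both loci gives a 9:3:3:1 phenotypic ratio.
Expected counts for N = 226 under a 9:3:3:1 ratio (total parts = 16):
  yellow round: 226 × 9/16 = 127.125
  yellow wrinkled: 226 × 3/16 = 42.375
  green round: 226 × 3/16 = 42.375
  green wrinkled: 226 × 1/16 = 14.125
χ² = Σ (O − E)² / E
  yellow round: (150 − 127.125)² / 127.125 = 4.1162
  yellow wrinkled: (41 − 42.375)² / 42.375 = 0.0446
  green round: (19 − 42.375)² / 42.375 = 12.8942
  green wrinkled: (16 − 14.125)² / 14.125 = 0.2489
χ² = 4.1162 + 0.0446 + 12.8942 + 0.2489 = 17.3039 ≈ 17.304
Degrees of freedom = 4 − 1 = 3; critical value at α = 0.05 is 7.815.
Since 17.304 > 7.815, we reject the null hypothesis — the data do not fit the 9:3:3:1 ratio.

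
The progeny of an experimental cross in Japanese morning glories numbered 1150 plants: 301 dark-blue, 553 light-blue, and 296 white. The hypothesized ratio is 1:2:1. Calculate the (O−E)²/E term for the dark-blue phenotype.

0.634

Expected counts for N = 1150 under a 1:2:1 ratio (total parts = 4):
  dark-blue: 1150 × 1/4 = 287.5
  light-blue: 1150 × 2/4 = 575
  white: 1150 × 1/4 = 287.5
Contribution of dark-blue: (301 − 287.5)² / 287.5 = 0.6339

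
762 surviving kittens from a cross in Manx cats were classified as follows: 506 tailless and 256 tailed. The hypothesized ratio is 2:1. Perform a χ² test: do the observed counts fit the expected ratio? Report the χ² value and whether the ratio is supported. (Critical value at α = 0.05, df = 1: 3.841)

Expected counts for N = 762 under a 2:1 ratio (total parts = 3):
  tailless: 762 × 2/3 = 508
  tailed: 762 × 1/3 = 254
χ² = Σ (O − E)² / E
  tailless: (506 − 508)² / 508 = 0.0079
  tailed: (256 − 254)² / 254 = 0.0157
χ² = 0.0079 + 0.0157 = 0.0236 ≈ 0.024
Degrees of freedom = 2 − 1 = 1; critical value at α = 0.05 is 3.841.
Since 0.024 < 3.841, we fail to reject the null hypothesis — the data are consistent with the 2:1 ratio.

0.024; consistent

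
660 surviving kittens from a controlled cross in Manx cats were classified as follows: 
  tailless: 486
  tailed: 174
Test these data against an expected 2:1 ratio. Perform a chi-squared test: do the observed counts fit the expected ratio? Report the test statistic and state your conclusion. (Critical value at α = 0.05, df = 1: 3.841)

14.427; not consistent

The 2:1 ratio has 3 parts, so with N = 660 the expected counts are:
  tailless: 660 × 2/3 = 440
  tailed: 660 × 1/3 = 220
χ² = Σ (O − E)² / E
  tailless: (486 − 440)² / 440 = 4.8091
  tailed: (174 − 220)² / 220 = 9.6182
χ² = 4.8091 + 9.6182 = 14.4273 ≈ 14.427
Degrees of freedom = 2 − 1 = 1; critical value at α = 0.05 is 3.841.
Since 14.427 > 3.841, we reject the null hypothesis — the data do not fit the 2:1 ratio.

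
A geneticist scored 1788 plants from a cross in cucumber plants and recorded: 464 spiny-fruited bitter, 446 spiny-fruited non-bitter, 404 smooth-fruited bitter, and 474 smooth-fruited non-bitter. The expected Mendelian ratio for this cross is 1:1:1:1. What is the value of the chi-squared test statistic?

6.416

Total ratio parts = 4. Expected numbers out of 1788:
  spiny-fruited bitter: 1788 × 1/4 = 447
  spiny-fruited non-bitter: 1788 × 1/4 = 447
  smooth-fruited bitter: 1788 × 1/4 = 447
  smooth-fruited non-bitter: 1788 × 1/4 = 447
χ² = Σ (O − E)² / E
  spiny-fruited bitter: (464 − 447)² / 447 = 0.6465
  spiny-fruited non-bitter: (446 − 447)² / 447 = 0.0022
  smooth-fruited bitter: (404 − 447)² / 447 = 4.1365
  smooth-fruited non-bitter: (474 − 447)² / 447 = 1.6309
χ² = 0.6465 + 0.0022 + 4.1365 + 1.6309 = 6.4161 ≈ 6.416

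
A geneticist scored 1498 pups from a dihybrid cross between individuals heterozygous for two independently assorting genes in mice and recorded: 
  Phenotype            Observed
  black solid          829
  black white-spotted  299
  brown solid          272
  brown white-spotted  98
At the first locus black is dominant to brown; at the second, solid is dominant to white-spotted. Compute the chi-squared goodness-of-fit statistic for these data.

A dihybrid F₂ with independent assortment and complete dominance at both loci gives a 9:3:3:1 phenotypic ratio.
Under the 9:3:3:1 hypothesis (Σ ratio = 16, N = 1498):
  black solid: 1498 × 9/16 = 842.625
  black white-spotted: 1498 × 3/16 = 280.875
  brown solid: 1498 × 3/16 = 280.875
  brown white-spotted: 1498 × 1/16 = 93.625
χ² = Σ (O − E)² / E
  black solid: (829 − 842.625)² / 842.625 = 0.2203
  black white-spotted: (299 − 280.875)² / 280.875 = 1.1696
  brown solid: (272 − 280.875)² / 280.875 = 0.2804
  brown white-spotted: (98 − 93.625)² / 93.625 = 0.2044
χ² = 0.2203 + 1.1696 + 0.2804 + 0.2044 = 1.8747 ≈ 1.875

1.875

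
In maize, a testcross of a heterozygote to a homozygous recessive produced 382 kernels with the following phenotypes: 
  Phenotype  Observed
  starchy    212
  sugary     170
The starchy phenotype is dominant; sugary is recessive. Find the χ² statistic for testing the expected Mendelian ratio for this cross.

A testcross of a heterozygote (Aa × aa) gives a 1:1 phenotypic ratio.
Under the 1:1 hypothesis (Σ ratio = 2, N = 382):
  starchy: 382 × 1/2 = 191
  sugary: 382 × 1/2 = 191
χ² = Σ (O − E)² / E
  starchy: (212 − 191)² / 191 = 2.3089
  sugary: (170 − 191)² / 191 = 2.3089
χ² = 2.3089 + 2.3089 = 4.6178 ≈ 4.618

4.618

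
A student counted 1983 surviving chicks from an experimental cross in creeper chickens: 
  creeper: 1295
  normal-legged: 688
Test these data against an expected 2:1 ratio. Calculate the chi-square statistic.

Under the 2:1 hypothesis (Σ ratio = 3, N = 1983):
  creeper: 1983 × 2/3 = 1322
  normal-legged: 1983 × 1/3 = 661
χ² = Σ (O − E)² / E
  creeper: (1295 − 1322)² / 1322 = 0.5514
  normal-legged: (688 − 661)² / 661 = 1.1029
χ² = 0.5514 + 1.1029 = 1.6543 ≈ 1.654

1.654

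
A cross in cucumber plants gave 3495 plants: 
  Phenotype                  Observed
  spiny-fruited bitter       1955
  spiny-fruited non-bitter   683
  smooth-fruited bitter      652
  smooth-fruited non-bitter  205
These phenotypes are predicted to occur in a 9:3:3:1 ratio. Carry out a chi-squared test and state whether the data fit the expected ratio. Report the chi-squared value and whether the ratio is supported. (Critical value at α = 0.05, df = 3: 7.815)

Expected counts for N = 3495 under a 9:3:3:1 ratio (total parts = 16):
  spiny-fruited bitter: 3495 × 9/16 = 1965.9375
  spiny-fruited non-bitter: 3495 × 3/16 = 655.3125
  smooth-fruited bitter: 3495 × 3/16 = 655.3125
  smooth-fruited non-bitter: 3495 × 1/16 = 218.4375
χ² = Σ (O − E)² / E
  spiny-fruited bitter: (1955 − 1965.9375)² / 1965.9375 = 0.0609
  spiny-fruited non-bitter: (683 − 655.3125)² / 655.3125 = 1.1698
  smooth-fruited bitter: (652 − 655.3125)² / 655.3125 = 0.0167
  smooth-fruited non-bitter: (205 − 218.4375)² / 218.4375 = 0.8266
χ² = 0.0609 + 1.1698 + 0.0167 + 0.8266 = 2.074
Degrees of freedom = 4 − 1 = 3; critical value at α = 0.05 is 7.815.
Since 2.074 < 7.815, we fail to reject the null hypothesis — the data are consistent with the 9:3:3:1 ratio.

2.074; consistent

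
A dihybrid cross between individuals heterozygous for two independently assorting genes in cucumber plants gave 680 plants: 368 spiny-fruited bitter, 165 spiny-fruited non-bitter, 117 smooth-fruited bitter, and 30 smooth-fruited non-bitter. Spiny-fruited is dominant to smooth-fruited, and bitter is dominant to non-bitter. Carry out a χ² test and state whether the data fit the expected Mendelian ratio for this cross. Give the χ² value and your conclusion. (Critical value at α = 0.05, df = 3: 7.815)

A dihybrid F₂ with independent assortment and complete dominance at both loci gives a 9:3:3:1 phenotypic ratio.
Under the 9:3:3:1 hypothesis (Σ ratio = 16, N = 680):
  spiny-fruited bitter: 680 × 9/16 = 382.5
  spiny-fruited non-bitter: 680 × 3/16 = 127.5
  smooth-fruited bitter: 680 × 3/16 = 127.5
  smooth-fruited non-bitter: 680 × 1/16 = 42.5
χ² = Σ (O − E)² / E
  spiny-fruited bitter: (368 − 382.5)² / 382.5 = 0.5497
  spiny-fruited non-bitter: (165 − 127.5)² / 127.5 = 11.0294
  smooth-fruited bitter: (117 − 127.5)² / 127.5 = 0.8647
  smooth-fruited non-bitter: (30 − 42.5)² / 42.5 = 3.6765
χ² = 0.5497 + 11.0294 + 0.8647 + 3.6765 = 16.1203 ≈ 16.120
Degrees of freedom = 4 − 1 = 3; critical value at α = 0.05 is 7.815.
Since 16.120 > 7.815, we reject the null hypothesis — the data do not fit the 9:3:3:1 ratio.

16.120; not consistent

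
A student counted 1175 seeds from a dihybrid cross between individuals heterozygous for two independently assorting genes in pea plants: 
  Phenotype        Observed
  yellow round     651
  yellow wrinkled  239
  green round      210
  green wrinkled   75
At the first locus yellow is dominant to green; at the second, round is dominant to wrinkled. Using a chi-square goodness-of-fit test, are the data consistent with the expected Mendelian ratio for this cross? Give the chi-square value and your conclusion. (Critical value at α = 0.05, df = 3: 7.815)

2.250; consistent

A dihybrid F₂ with independent assortment and complete dominance at both loci gives a 9:3:3:1 phenotypic ratio.
The 9:3:3:1 ratio has 16 parts, so with N = 1175 the expected counts are:
  yellow round: 1175 × 9/16 = 660.9375
  yellow wrinkled: 1175 × 3/16 = 220.3125
  green round: 1175 × 3/16 = 220.3125
  green wrinkled: 1175 × 1/16 = 73.4375
χ² = Σ (O − E)² / E
  yellow round: (651 − 660.9375)² / 660.9375 = 0.1494
  yellow wrinkled: (239 − 220.3125)² / 220.3125 = 1.5851
  green round: (210 − 220.3125)² / 220.3125 = 0.4827
  green wrinkled: (75 − 73.4375)² / 73.4375 = 0.0332
χ² = 0.1494 + 1.5851 + 0.4827 + 0.0332 = 2.2504 ≈ 2.250
Degrees of freedom = 4 − 1 = 3; critical value at α = 0.05 is 7.815.
Since 2.250 < 7.815, we fail to reject the null hypothesis — the data are consistent with the 9:3:3:1 ratio.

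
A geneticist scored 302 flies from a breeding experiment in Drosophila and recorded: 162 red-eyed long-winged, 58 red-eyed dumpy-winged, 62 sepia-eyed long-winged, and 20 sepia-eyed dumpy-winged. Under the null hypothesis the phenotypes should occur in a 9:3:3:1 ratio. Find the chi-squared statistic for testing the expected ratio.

0.976

Total ratio parts = 16. Expected numbers out of 302:
  red-eyed long-winged: 302 × 9/16 = 169.875
  red-eyed dumpy-winged: 302 × 3/16 = 56.625
  sepia-eyed long-winged: 302 × 3/16 = 56.625
  sepia-eyed dumpy-winged: 302 × 1/16 = 18.875
χ² = Σ (O − E)² / E
  red-eyed long-winged: (162 − 169.875)² / 169.875 = 0.3651
  red-eyed dumpy-winged: (58 − 56.625)² / 56.625 = 0.0334
  sepia-eyed long-winged: (62 − 56.625)² / 56.625 = 0.5102
  sepia-eyed dumpy-winged: (20 − 18.875)² / 18.875 = 0.0671
χ² = 0.3651 + 0.0334 + 0.5102 + 0.0671 = 0.9758 ≈ 0.976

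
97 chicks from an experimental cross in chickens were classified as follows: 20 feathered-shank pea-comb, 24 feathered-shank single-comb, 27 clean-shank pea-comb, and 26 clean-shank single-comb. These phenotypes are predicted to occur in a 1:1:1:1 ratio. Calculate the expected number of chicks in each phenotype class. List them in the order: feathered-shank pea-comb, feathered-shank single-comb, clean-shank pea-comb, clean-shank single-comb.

24.25, 24.25, 24.25, 24.25

Expected counts for N = 97 under a 1:1:1:1 ratio (total parts = 4):
  feathered-shank pea-comb: 97 × 1/4 = 24.25
  feathered-shank single-comb: 97 × 1/4 = 24.25
  clean-shank pea-comb: 97 × 1/4 = 24.25
  clean-shank single-comb: 97 × 1/4 = 24.25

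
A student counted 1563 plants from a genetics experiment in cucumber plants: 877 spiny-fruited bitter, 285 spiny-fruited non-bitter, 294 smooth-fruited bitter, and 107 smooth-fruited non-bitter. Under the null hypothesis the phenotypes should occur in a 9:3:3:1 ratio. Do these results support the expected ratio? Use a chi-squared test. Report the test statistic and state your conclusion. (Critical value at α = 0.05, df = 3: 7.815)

The 9:3:3:1 ratio has 16 parts, so with N = 1563 the expected counts are:
  spiny-fruited bitter: 1563 × 9/16 = 879.1875
  spiny-fruited non-bitter: 1563 × 3/16 = 293.0625
  smooth-fruited bitter: 1563 × 3/16 = 293.0625
  smooth-fruited non-bitter: 1563 × 1/16 = 97.6875
χ² = Σ (O − E)² / E
  spiny-fruited bitter: (877 − 879.1875)² / 879.1875 = 0.0054
  spiny-fruited non-bitter: (285 − 293.0625)² / 293.0625 = 0.2218
  smooth-fruited bitter: (294 − 293.0625)² / 293.0625 = 0.0030
  smooth-fruited non-bitter: (107 − 97.6875)² / 97.6875 = 0.8878
χ² = 0.0054 + 0.2218 + 0.0030 + 0.8878 = 1.118
Degrees of freedom = 4 − 1 = 3; critical value at α = 0.05 is 7.815.
Since 1.118 < 7.815, we fail to reject the null hypothesis — the data are consistent with the 9:3:3:1 ratio.

1.118; consistent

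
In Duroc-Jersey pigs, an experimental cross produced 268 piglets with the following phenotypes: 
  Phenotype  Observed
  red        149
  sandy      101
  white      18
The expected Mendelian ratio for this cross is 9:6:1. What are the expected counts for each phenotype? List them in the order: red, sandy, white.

Total ratio parts = 16. Expected numbers out of 268:
  red: 268 × 9/16 = 150.75
  sandy: 268 × 6/16 = 100.5
  white: 268 × 1/16 = 16.75

150.75, 100.5, 16.75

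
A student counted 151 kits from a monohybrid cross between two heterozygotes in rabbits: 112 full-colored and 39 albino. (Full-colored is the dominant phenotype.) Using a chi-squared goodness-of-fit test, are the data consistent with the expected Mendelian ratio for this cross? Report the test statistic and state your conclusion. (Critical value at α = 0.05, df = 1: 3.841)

0.055; consistent

For a monohybrid cross between heterozygotes with complete dominance, the expected phenotypic ratio is 3:1.
The 3:1 ratio has 4 parts, so with N = 151 the expected counts are:
  full-colored: 151 × 3/4 = 113.25
  albino: 151 × 1/4 = 37.75
χ² = Σ (O − E)² / E
  full-colored: (112 − 113.25)² / 113.25 = 0.0138
  albino: (39 − 37.75)² / 37.75 = 0.0414
χ² = 0.0138 + 0.0414 = 0.0552 ≈ 0.055
Degrees of freedom = 2 − 1 = 1; critical value at α = 0.05 is 3.841.
Since 0.055 < 3.841, we fail to reject the null hypothesis — the data are consistent with the 3:1 ratio.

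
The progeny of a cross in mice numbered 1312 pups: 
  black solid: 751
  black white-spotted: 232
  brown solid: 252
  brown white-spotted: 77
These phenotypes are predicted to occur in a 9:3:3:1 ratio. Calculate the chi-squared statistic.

1.477

Expected counts for N = 1312 under a 9:3:3:1 ratio (total parts = 16):
  black solid: 1312 × 9/16 = 738
  black white-spotted: 1312 × 3/16 = 246
  brown solid: 1312 × 3/16 = 246
  brown white-spotted: 1312 × 1/16 = 82
χ² = Σ (O − E)² / E
  black solid: (751 − 738)² / 738 = 0.2290
  black white-spotted: (232 − 246)² / 246 = 0.7967
  brown solid: (252 − 246)² / 246 = 0.1463
  brown white-spotted: (77 − 82)² / 82 = 0.3049
χ² = 0.2290 + 0.7967 + 0.1463 + 0.3049 = 1.4769 ≈ 1.477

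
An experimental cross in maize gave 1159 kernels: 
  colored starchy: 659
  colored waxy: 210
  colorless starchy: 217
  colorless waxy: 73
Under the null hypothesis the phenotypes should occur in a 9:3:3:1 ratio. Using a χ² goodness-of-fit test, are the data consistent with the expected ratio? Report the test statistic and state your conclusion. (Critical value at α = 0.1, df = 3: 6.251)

0.327; consistent

Total ratio parts = 16. Expected numbers out of 1159:
  colored starchy: 1159 × 9/16 = 651.9375
  colored waxy: 1159 × 3/16 = 217.3125
  colorless starchy: 1159 × 3/16 = 217.3125
  colorless waxy: 1159 × 1/16 = 72.4375
χ² = Σ (O − E)² / E
  colored starchy: (659 − 651.9375)² / 651.9375 = 0.0765
  colored waxy: (210 − 217.3125)² / 217.3125 = 0.2461
  colorless starchy: (217 − 217.3125)² / 217.3125 = 0.0004
  colorless waxy: (73 − 72.4375)² / 72.4375 = 0.0044
χ² = 0.0765 + 0.2461 + 0.0004 + 0.0044 = 0.3274 ≈ 0.327
Degrees of freedom = 4 − 1 = 3; critical value at α = 0.1 is 6.251.
Since 0.327 < 6.251, we fail to reject the null hypothesis — the data are consistent with the 9:3:3:1 ratio.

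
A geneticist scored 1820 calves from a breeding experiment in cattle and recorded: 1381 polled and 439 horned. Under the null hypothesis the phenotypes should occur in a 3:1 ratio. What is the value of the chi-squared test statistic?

0.750

Total ratio parts = 4. Expected numbers out of 1820:
  polled: 1820 × 3/4 = 1365
  horned: 1820 × 1/4 = 455
χ² = Σ (O − E)² / E
  polled: (1381 − 1365)² / 1365 = 0.1875
  horned: (439 − 455)² / 455 = 0.5626
χ² = 0.1875 + 0.5626 = 0.7501 ≈ 0.750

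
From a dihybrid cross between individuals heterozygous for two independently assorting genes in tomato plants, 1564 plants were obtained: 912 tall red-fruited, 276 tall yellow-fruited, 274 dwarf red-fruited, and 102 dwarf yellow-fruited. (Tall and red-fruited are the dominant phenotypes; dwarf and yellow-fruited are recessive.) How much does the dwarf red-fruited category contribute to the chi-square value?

A dihybrid F₂ with independent assortment and complete dominance at both loci gives a 9:3:3:1 phenotypic ratio.
Expected counts for N = 1564 under a 9:3:3:1 ratio (total parts = 16):
  tall red-fruited: 1564 × 9/16 = 879.75
  tall yellow-fruited: 1564 × 3/16 = 293.25
  dwarf red-fruited: 1564 × 3/16 = 293.25
  dwarf yellow-fruited: 1564 × 1/16 = 97.75
Contribution of dwarf red-fruited: (274 − 293.25)² / 293.25 = 1.2636

1.264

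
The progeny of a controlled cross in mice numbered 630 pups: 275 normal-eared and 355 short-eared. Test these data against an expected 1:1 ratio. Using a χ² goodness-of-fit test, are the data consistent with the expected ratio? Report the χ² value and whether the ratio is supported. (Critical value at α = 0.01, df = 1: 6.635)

Expected counts for N = 630 under a 1:1 ratio (total parts = 2):
  normal-eared: 630 × 1/2 = 315
  short-eared: 630 × 1/2 = 315
χ² = Σ (O − E)² / E
  normal-eared: (275 − 315)² / 315 = 5.0794
  short-eared: (355 − 315)² / 315 = 5.0794
χ² = 5.0794 + 5.0794 = 10.1588 ≈ 10.159
Degrees of freedom = 2 − 1 = 1; critical value at α = 0.01 is 6.635.
Since 10.159 > 6.635, we reject the null hypothesis — the data do not fit the 1:1 ratio.

10.159; not consistent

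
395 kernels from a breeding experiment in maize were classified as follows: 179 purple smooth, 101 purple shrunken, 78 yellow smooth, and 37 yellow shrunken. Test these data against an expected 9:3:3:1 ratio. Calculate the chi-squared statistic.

24.542

Total ratio parts = 16. Expected numbers out of 395:
  purple smooth: 395 × 9/16 = 222.1875
  purple shrunken: 395 × 3/16 = 74.0625
  yellow smooth: 395 × 3/16 = 74.0625
  yellow shrunken: 395 × 1/16 = 24.6875
χ² = Σ (O − E)² / E
  purple smooth: (179 − 222.1875)² / 222.1875 = 8.3945
  purple shrunken: (101 − 74.0625)² / 74.0625 = 9.7975
  yellow smooth: (78 − 74.0625)² / 74.0625 = 0.2093
  yellow shrunken: (37 − 24.6875)² / 24.6875 = 6.1407
χ² = 8.3945 + 9.7975 + 0.2093 + 6.1407 = 24.542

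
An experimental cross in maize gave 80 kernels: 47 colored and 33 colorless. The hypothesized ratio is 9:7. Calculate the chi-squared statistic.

0.203

Expected counts for N = 80 under a 9:7 ratio (total parts = 16):
  colored: 80 × 9/16 = 45
  colorless: 80 × 7/16 = 35
χ² = Σ (O − E)² / E
  colored: (47 − 45)² / 45 = 0.0889
  colorless: (33 − 35)² / 35 = 0.1143
χ² = 0.0889 + 0.1143 = 0.2032 ≈ 0.203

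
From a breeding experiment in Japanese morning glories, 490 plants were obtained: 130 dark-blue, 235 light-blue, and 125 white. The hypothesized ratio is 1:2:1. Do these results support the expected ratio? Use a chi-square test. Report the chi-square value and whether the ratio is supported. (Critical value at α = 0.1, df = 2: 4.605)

0.918; consistent

Expected counts for N = 490 under a 1:2:1 ratio (total parts = 4):
  dark-blue: 490 × 1/4 = 122.5
  light-blue: 490 × 2/4 = 245
  white: 490 × 1/4 = 122.5
χ² = Σ (O − E)² / E
  dark-blue: (130 − 122.5)² / 122.5 = 0.4592
  light-blue: (235 − 245)² / 245 = 0.4082
  white: (125 − 122.5)² / 122.5 = 0.0510
χ² = 0.4592 + 0.4082 + 0.0510 = 0.9184 ≈ 0.918
Degrees of freedom = 3 − 1 = 2; critical value at α = 0.1 is 4.605.
Since 0.918 < 4.605, we fail to reject the null hypothesis — the data are consistent with the 1:2:1 ratio.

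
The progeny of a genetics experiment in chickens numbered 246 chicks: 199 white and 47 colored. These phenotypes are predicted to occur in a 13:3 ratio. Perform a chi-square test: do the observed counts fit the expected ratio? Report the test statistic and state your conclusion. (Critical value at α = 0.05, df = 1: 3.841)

Total ratio parts = 16. Expected numbers out of 246:
  white: 246 × 13/16 = 199.875
  colored: 246 × 3/16 = 46.125
χ² = Σ (O − E)² / E
  white: (199 − 199.875)² / 199.875 = 0.0038
  colored: (47 − 46.125)² / 46.125 = 0.0166
χ² = 0.0038 + 0.0166 = 0.0204 ≈ 0.020
Degrees of freedom = 2 − 1 = 1; critical value at α = 0.05 is 3.841.
Since 0.020 < 3.841, we fail to reject the null hypothesis — the data are consistent with the 13:3 ratio.

0.020; consistent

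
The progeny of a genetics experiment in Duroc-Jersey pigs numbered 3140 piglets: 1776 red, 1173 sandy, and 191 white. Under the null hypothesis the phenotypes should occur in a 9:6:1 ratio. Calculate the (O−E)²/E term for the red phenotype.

0.054

The 9:6:1 ratio has 16 parts, so with N = 3140 the expected counts are:
  red: 3140 × 9/16 = 1766.25
  sandy: 3140 × 6/16 = 1177.5
  white: 3140 × 1/16 = 196.25
Contribution of red: (1776 − 1766.25)² / 1766.25 = 0.0538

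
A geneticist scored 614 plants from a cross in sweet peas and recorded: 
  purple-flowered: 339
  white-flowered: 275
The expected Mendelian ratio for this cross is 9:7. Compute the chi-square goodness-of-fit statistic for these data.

Expected counts for N = 614 under a 9:7 ratio (total parts = 16):
  purple-flowered: 614 × 9/16 = 345.375
  white-flowered: 614 × 7/16 = 268.625
χ² = Σ (O − E)² / E
  purple-flowered: (339 − 345.375)² / 345.375 = 0.1177
  white-flowered: (275 − 268.625)² / 268.625 = 0.1513
χ² = 0.1177 + 0.1513 = 0.269

0.269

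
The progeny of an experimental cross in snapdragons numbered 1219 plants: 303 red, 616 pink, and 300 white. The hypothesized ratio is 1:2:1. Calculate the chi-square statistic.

0.153

The 1:2:1 ratio has 4 parts, so with N = 1219 the expected counts are:
  red: 1219 × 1/4 = 304.75
  pink: 1219 × 2/4 = 609.5
  white: 1219 × 1/4 = 304.75
χ² = Σ (O − E)² / E
  red: (303 − 304.75)² / 304.75 = 0.0100
  pink: (616 − 609.5)² / 609.5 = 0.0693
  white: (300 − 304.75)² / 304.75 = 0.0740
χ² = 0.0100 + 0.0693 + 0.0740 = 0.1533 ≈ 0.153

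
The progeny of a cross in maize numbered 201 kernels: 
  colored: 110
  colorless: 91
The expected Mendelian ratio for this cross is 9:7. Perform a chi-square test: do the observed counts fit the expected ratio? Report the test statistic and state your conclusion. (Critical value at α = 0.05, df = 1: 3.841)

0.190; consistent

Under the 9:7 hypothesis (Σ ratio = 16, N = 201):
  colored: 201 × 9/16 = 113.0625
  colorless: 201 × 7/16 = 87.9375
χ² = Σ (O − E)² / E
  colored: (110 − 113.0625)² / 113.0625 = 0.0830
  colorless: (91 − 87.9375)² / 87.9375 = 0.1067
χ² = 0.0830 + 0.1067 = 0.1897 ≈ 0.190
Degrees of freedom = 2 − 1 = 1; critical value at α = 0.05 is 3.841.
Since 0.190 < 3.841, we fail to reject the null hypothesis — the data are consistent with the 9:7 ratio.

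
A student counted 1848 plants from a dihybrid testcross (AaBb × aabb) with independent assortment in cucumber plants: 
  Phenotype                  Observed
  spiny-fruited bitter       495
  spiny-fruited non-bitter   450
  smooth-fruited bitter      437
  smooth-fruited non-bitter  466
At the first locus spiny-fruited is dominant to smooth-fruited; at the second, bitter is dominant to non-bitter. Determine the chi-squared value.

4.056

A dihybrid testcross with independent assortment gives a 1:1:1:1 ratio.
Total ratio parts = 4. Expected numbers out of 1848:
  spiny-fruited bitter: 1848 × 1/4 = 462
  spiny-fruited non-bitter: 1848 × 1/4 = 462
  smooth-fruited bitter: 1848 × 1/4 = 462
  smooth-fruited non-bitter: 1848 × 1/4 = 462
χ² = Σ (O − E)² / E
  spiny-fruited bitter: (495 − 462)² / 462 = 2.3571
  spiny-fruited non-bitter: (450 − 462)² / 462 = 0.3117
  smooth-fruited bitter: (437 − 462)² / 462 = 1.3528
  smooth-fruited non-bitter: (466 − 462)² / 462 = 0.0346
χ² = 2.3571 + 0.3117 + 1.3528 + 0.0346 = 4.0562 ≈ 4.056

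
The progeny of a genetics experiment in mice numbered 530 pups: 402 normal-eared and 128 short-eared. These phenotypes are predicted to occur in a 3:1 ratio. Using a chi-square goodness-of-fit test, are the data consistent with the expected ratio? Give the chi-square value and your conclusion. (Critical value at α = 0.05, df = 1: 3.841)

0.204; consistent

Expected counts for N = 530 under a 3:1 ratio (total parts = 4):
  normal-eared: 530 × 3/4 = 397.5
  short-eared: 530 × 1/4 = 132.5
χ² = Σ (O − E)² / E
  normal-eared: (402 − 397.5)² / 397.5 = 0.0509
  short-eared: (128 − 132.5)² / 132.5 = 0.1528
χ² = 0.0509 + 0.1528 = 0.2037 ≈ 0.204
Degrees of freedom = 2 − 1 = 1; critical value at α = 0.05 is 3.841.
Since 0.204 < 3.841, we fail to reject the null hypothesis — the data are consistent with the 3:1 ratio.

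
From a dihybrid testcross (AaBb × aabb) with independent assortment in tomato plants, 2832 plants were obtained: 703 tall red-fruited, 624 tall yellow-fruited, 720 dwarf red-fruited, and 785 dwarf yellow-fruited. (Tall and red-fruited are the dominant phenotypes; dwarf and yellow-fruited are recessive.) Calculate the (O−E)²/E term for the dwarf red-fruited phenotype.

0.203

A dihybrid testcross with independent assortment gives a 1:1:1:1 ratio.
Expected counts for N = 2832 under a 1:1:1:1 ratio (total parts = 4):
  tall red-fruited: 2832 × 1/4 = 708
  tall yellow-fruited: 2832 × 1/4 = 708
  dwarf red-fruited: 2832 × 1/4 = 708
  dwarf yellow-fruited: 2832 × 1/4 = 708
Contribution of dwarf red-fruited: (720 − 708)² / 708 = 0.2034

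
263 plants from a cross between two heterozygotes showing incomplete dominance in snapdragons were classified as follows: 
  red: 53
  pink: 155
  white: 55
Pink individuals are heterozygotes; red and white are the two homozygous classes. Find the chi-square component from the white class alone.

1.758

With incomplete dominance, a heterozygote × heterozygote cross gives a 1:2:1 phenotypic ratio.
The 1:2:1 ratio has 4 parts, so with N = 263 the expected counts are:
  red: 263 × 1/4 = 65.75
  pink: 263 × 2/4 = 131.5
  white: 263 × 1/4 = 65.75
Contribution of white: (55 − 65.75)² / 65.75 = 1.7576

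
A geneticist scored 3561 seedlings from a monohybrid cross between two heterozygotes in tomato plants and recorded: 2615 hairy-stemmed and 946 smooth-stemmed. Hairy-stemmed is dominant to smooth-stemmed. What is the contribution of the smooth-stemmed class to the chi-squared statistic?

For a monohybrid cross between heterozygotes with complete dominance, the expected phenotypic ratio is 3:1.
The 3:1 ratio has 4 parts, so with N = 3561 the expected counts are:
  hairy-stemmed: 3561 × 3/4 = 2670.75
  smooth-stemmed: 3561 × 1/4 = 890.25
Contribution of smooth-stemmed: (946 − 890.25)² / 890.25 = 3.4912

3.491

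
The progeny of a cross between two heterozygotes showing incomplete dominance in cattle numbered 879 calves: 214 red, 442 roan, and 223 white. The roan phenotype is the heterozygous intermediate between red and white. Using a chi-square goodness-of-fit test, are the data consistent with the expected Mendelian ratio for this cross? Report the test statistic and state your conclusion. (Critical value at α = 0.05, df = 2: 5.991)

0.213; consistent

With incomplete dominance, a heterozygote × heterozygote cross gives a 1:2:1 phenotypic ratio.
Expected counts for N = 879 under a 1:2:1 ratio (total parts = 4):
  red: 879 × 1/4 = 219.75
  roan: 879 × 2/4 = 439.5
  white: 879 × 1/4 = 219.75
χ² = Σ (O − E)² / E
  red: (214 − 219.75)² / 219.75 = 0.1505
  roan: (442 − 439.5)² / 439.5 = 0.0142
  white: (223 − 219.75)² / 219.75 = 0.0481
χ² = 0.1505 + 0.0142 + 0.0481 = 0.2128 ≈ 0.213
Degrees of freedom = 3 − 1 = 2; critical value at α = 0.05 is 5.991.
Since 0.213 < 5.991, we fail to reject the null hypothesis — the data are consistent with the 1:2:1 ratio.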